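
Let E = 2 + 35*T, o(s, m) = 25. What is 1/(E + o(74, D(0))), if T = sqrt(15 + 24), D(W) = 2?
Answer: -9/15682 + 35*sqrt(39)/47046 ≈ 0.0040721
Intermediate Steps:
T = sqrt(39) ≈ 6.2450
E = 2 + 35*sqrt(39) ≈ 220.57
1/(E + o(74, D(0))) = 1/((2 + 35*sqrt(39)) + 25) = 1/(27 + 35*sqrt(39))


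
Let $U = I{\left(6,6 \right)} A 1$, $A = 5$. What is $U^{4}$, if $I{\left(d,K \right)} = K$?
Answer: $810000$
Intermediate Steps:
$U = 30$ ($U = 6 \cdot 5 \cdot 1 = 30 \cdot 1 = 30$)
$U^{4} = 30^{4} = 810000$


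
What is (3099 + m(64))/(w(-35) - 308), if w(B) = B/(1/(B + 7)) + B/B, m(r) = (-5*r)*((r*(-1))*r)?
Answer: 1313819/673 ≈ 1952.2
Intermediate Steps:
m(r) = 5*r³ (m(r) = (-5*r)*((-r)*r) = (-5*r)*(-r²) = 5*r³)
w(B) = 1 + B*(7 + B) (w(B) = B/(1/(7 + B)) + 1 = B*(7 + B) + 1 = 1 + B*(7 + B))
(3099 + m(64))/(w(-35) - 308) = (3099 + 5*64³)/((1 + (-35)² + 7*(-35)) - 308) = (3099 + 5*262144)/((1 + 1225 - 245) - 308) = (3099 + 1310720)/(981 - 308) = 1313819/673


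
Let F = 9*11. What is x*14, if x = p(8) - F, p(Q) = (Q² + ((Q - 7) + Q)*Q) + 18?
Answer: 770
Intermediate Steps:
p(Q) = 18 + Q² + Q*(-7 + 2*Q) (p(Q) = (Q² + ((-7 + Q) + Q)*Q) + 18 = (Q² + (-7 + 2*Q)*Q) + 18 = (Q² + Q*(-7 + 2*Q)) + 18 = 18 + Q² + Q*(-7 + 2*Q))
F = 99
x = 55 (x = (18 - 7*8 + 3*8²) - 1*99 = (18 - 56 + 3*64) - 99 = (18 - 56 + 192) - 99 = 154 - 99 = 55)
x*14 = 55*14 = 770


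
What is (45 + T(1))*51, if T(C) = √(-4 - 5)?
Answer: 2295 + 153*I ≈ 2295.0 + 153.0*I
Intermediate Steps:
T(C) = 3*I (T(C) = √(-9) = 3*I)
(45 + T(1))*51 = (45 + 3*I)*51 = 2295 + 153*I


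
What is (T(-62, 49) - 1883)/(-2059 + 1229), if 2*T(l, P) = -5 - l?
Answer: 3709/1660 ≈ 2.2343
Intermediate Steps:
T(l, P) = -5/2 - l/2 (T(l, P) = (-5 - l)/2 = -5/2 - l/2)
(T(-62, 49) - 1883)/(-2059 + 1229) = ((-5/2 - ½*(-62)) - 1883)/(-2059 + 1229) = ((-5/2 + 31) - 1883)/(-830) = (57/2 - 1883)*(-1/830) = -3709/2*(-1/830) = 3709/1660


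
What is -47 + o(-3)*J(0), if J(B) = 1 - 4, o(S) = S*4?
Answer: -11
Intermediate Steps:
o(S) = 4*S
J(B) = -3
-47 + o(-3)*J(0) = -47 + (4*(-3))*(-3) = -47 - 12*(-3) = -47 + 36 = -11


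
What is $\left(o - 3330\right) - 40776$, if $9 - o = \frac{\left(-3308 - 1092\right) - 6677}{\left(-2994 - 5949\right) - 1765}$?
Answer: $- \frac{472201753}{10708} \approx -44098.0$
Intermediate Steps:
$o = \frac{85295}{10708}$ ($o = 9 - \frac{\left(-3308 - 1092\right) - 6677}{\left(-2994 - 5949\right) - 1765} = 9 - \frac{\left(-3308 - 1092\right) - 6677}{-8943 - 1765} = 9 - \frac{-4400 - 6677}{-10708} = 9 - \left(-11077\right) \left(- \frac{1}{10708}\right) = 9 - \frac{11077}{10708} = \frac{85295}{10708} \approx 7.9655$)
$\left(o - 3330\right) - 40776 = \left(\frac{85295}{10708} - 3330\right) - 40776 = - \frac{35572345}{10708} - 40776 = - \frac{472201753}{10708}$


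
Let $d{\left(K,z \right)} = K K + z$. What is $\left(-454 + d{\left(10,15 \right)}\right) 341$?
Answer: $-115599$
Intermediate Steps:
$d{\left(K,z \right)} = z + K^{2}$ ($d{\left(K,z \right)} = K^{2} + z = z + K^{2}$)
$\left(-454 + d{\left(10,15 \right)}\right) 341 = \left(-454 + \left(15 + 10^{2}\right)\right) 341 = \left(-454 + \left(15 + 100\right)\right) 341 = \left(-454 + 115\right) 341 = \left(-339\right) 341 = -115599$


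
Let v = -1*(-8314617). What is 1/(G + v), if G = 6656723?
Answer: 1/14971340 ≈ 6.6794e-8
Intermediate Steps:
v = 8314617
1/(G + v) = 1/(6656723 + 8314617) = 1/14971340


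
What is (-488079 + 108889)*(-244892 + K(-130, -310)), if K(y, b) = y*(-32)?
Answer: 91283167080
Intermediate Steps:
K(y, b) = -32*y
(-488079 + 108889)*(-244892 + K(-130, -310)) = (-488079 + 108889)*(-244892 - 32*(-130)) = -379190*(-244892 + 4160) = -379190*(-240732) = 91283167080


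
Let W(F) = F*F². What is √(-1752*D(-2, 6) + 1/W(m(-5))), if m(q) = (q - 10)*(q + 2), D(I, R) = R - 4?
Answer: I*√1596509995/675 ≈ 59.195*I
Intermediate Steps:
D(I, R) = -4 + R
m(q) = (-10 + q)*(2 + q)
W(F) = F³
√(-1752*D(-2, 6) + 1/W(m(-5))) = √(-1752*(-4 + 6) + 1/((-20 + (-5)² - 8*(-5))³)) = √(-1752*2 + 1/((-20 + 25 + 40)³)) = √(-584*6 + 1/(45³)) = √(-3504 + 1/91125) = √(-319301999/91125) = I*√1596509995/675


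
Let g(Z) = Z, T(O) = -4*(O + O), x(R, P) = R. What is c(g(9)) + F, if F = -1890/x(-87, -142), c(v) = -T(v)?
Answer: 2718/29 ≈ 93.724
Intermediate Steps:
T(O) = -8*O
c(v) = 8*v (c(v) = -(-8)*v = 8*v)
F = 630/29 (F = -1890/(-87) = -1890*(-1/87) = 630/29 ≈ 21.724)
c(g(9)) + F = 8*9 + 630/29 = 72 + 630/29 = 2718/29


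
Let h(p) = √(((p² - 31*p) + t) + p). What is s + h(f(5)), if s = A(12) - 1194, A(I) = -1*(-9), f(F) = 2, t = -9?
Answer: -1185 + I*√65 ≈ -1185.0 + 8.0623*I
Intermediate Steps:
A(I) = 9
h(p) = √(-9 + p² - 30*p) (h(p) = √(((p² - 31*p) - 9) + p) = √((-9 + p² - 31*p) + p) = √(-9 + p² - 30*p))
s = -1185 (s = 9 - 1194 = -1185)
s + h(f(5)) = -1185 + √(-9 + 2² - 30*2) = -1185 + √(-9 + 4 - 60) = -1185 + √(-65) = -1185 + I*√65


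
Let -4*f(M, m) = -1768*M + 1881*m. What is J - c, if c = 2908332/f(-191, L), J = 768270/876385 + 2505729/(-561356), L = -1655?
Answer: -303454204308208677/39010873997041372 ≈ -7.7787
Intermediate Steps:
J = -352942067109/98392795612 (J = 768270*(1/876385) + 2505729*(-1/561356) = 153654/175277 - 2505729/561356 = -352942067109/98392795612 ≈ -3.5871)
f(M, m) = 442*M - 1881*m/4 (f(M, m) = -(-1768*M + 1881*m)/4 = 442*M - 1881*m/4)
c = 1661904/396481 (c = 2908332/(442*(-191) - 1881/4*(-1655)) = 2908332/(-84422 + 3113055/4) = 2908332/(2775367/4) = 2908332*(4/2775367) = 1661904/396481 ≈ 4.1916)
J - c = -352942067109/98392795612 - 1*1661904/396481 = -352942067109/98392795612 - 1661904/396481 = -303454204308208677/39010873997041372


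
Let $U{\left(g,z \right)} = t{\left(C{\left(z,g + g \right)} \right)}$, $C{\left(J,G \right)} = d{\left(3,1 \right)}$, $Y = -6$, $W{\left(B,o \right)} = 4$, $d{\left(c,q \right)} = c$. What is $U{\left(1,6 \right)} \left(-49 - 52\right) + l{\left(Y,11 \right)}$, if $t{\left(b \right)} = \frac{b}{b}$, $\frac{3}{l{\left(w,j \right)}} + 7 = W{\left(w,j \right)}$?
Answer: $-102$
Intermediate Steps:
$C{\left(J,G \right)} = 3$
$l{\left(w,j \right)} = -1$ ($l{\left(w,j \right)} = \frac{3}{-7 + 4} = \frac{3}{-3} = 3 \left(- \frac{1}{3}\right) = -1$)
$t{\left(b \right)} = 1$
$U{\left(g,z \right)} = 1$
$U{\left(1,6 \right)} \left(-49 - 52\right) + l{\left(Y,11 \right)} = 1 \left(-49 - 52\right) - 1 = 1 \left(-101\right) - 1 = -101 - 1 = -102$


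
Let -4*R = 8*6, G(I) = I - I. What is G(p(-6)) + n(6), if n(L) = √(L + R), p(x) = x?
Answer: I*√6 ≈ 2.4495*I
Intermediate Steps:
G(I) = 0
R = -12 (R = -2*6 = -¼*48 = -12)
n(L) = √(-12 + L) (n(L) = √(L - 12) = √(-12 + L))
G(p(-6)) + n(6) = 0 + √(-12 + 6) = 0 + √(-6) = 0 + I*√6 = I*√6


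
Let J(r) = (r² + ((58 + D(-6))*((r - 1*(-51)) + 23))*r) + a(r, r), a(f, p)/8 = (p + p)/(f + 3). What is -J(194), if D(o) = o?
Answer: -540023444/197 ≈ -2.7412e+6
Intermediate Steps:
a(f, p) = 16*p/(3 + f) (a(f, p) = 8*((p + p)/(f + 3)) = 8*((2*p)/(3 + f)) = 8*(2*p/(3 + f)) = 16*p/(3 + f))
J(r) = r² + r*(3848 + 52*r) + 16*r/(3 + r) (J(r) = (r² + ((58 - 6)*((r - 1*(-51)) + 23))*r) + 16*r/(3 + r) = (r² + (52*((r + 51) + 23))*r) + 16*r/(3 + r) = (r² + (52*((51 + r) + 23))*r) + 16*r/(3 + r) = (r² + (52*(74 + r))*r) + 16*r/(3 + r) = (r² + (3848 + 52*r)*r) + 16*r/(3 + r) = (r² + r*(3848 + 52*r)) + 16*r/(3 + r) = r² + r*(3848 + 52*r) + 16*r/(3 + r))
-J(194) = -194*(16 + (3 + 194)*(3848 + 53*194))/(3 + 194) = -194*(16 + 197*(3848 + 10282))/197 = -194*(16 + 197*14130)/197 = -194*(16 + 2783610)/197 = -194*2783626/197 = -1*540023444/197 = -540023444/197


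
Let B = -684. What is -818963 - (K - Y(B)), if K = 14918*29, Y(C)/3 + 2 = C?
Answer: -1253643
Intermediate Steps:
Y(C) = -6 + 3*C
K = 432622
-818963 - (K - Y(B)) = -818963 - (432622 - (-6 + 3*(-684))) = -818963 - (432622 - (-6 - 2052)) = -818963 - (432622 - 1*(-2058)) = -818963 - (432622 + 2058) = -818963 - 1*434680 = -818963 - 434680 = -1253643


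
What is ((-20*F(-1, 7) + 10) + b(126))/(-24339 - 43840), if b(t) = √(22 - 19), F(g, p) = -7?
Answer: -150/68179 - √3/68179 ≈ -0.0022255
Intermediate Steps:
b(t) = √3
((-20*F(-1, 7) + 10) + b(126))/(-24339 - 43840) = ((-20*(-7) + 10) + √3)/(-24339 - 43840) = ((140 + 10) + √3)/(-68179) = (150 + √3)*(-1/68179) = -150/68179 - √3/68179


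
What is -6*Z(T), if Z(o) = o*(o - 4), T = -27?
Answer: -5022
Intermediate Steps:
Z(o) = o*(-4 + o)
-6*Z(T) = -(-162)*(-4 - 27) = -(-162)*(-31) = -6*837 = -5022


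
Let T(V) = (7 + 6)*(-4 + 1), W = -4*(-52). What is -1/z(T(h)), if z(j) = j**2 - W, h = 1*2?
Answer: -1/1313 ≈ -0.00076161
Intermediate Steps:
W = 208
h = 2
T(V) = -39 (T(V) = 13*(-3) = -39)
z(j) = -208 + j**2 (z(j) = j**2 - 1*208 = j**2 - 208 = -208 + j**2)
-1/z(T(h)) = -1/(-208 + (-39)**2) = -1/(-208 + 1521) = -1/1313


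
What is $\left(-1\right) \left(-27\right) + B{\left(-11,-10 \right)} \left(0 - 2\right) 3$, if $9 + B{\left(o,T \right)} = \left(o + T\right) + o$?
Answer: $273$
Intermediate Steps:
$B{\left(o,T \right)} = -9 + T + 2 o$ ($B{\left(o,T \right)} = -9 + \left(\left(o + T\right) + o\right) = -9 + \left(\left(T + o\right) + o\right) = -9 + \left(T + 2 o\right) = -9 + T + 2 o$)
$\left(-1\right) \left(-27\right) + B{\left(-11,-10 \right)} \left(0 - 2\right) 3 = \left(-1\right) \left(-27\right) + \left(-9 - 10 + 2 \left(-11\right)\right) \left(0 - 2\right) 3 = 27 + \left(-9 - 10 - 22\right) \left(\left(-2\right) 3\right) = 27 - -246 = 27 + 246 = 273$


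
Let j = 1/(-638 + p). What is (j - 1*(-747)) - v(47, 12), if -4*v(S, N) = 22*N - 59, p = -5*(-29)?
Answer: 1574145/1972 ≈ 798.25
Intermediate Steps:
p = 145
v(S, N) = 59/4 - 11*N/2 (v(S, N) = -(22*N - 59)/4 = -(-59 + 22*N)/4 = 59/4 - 11*N/2)
j = -1/493 (j = 1/(-638 + 145) = 1/(-493) = -1/493 ≈ -0.0020284)
(j - 1*(-747)) - v(47, 12) = (-1/493 - 1*(-747)) - (59/4 - 11/2*12) = (-1/493 + 747) - (59/4 - 66) = 368270/493 - 1*(-205/4) = 368270/493 + 205/4 = 1574145/1972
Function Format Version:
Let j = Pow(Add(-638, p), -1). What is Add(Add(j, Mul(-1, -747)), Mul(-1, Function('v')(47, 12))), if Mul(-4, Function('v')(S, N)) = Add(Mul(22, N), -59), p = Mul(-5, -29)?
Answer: Rational(1574145, 1972) ≈ 798.25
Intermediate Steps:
p = 145
Function('v')(S, N) = Add(Rational(59, 4), Mul(Rational(-11, 2), N)) (Function('v')(S, N) = Mul(Rational(-1, 4), Add(Mul(22, N), -59)) = Mul(Rational(-1, 4), Add(-59, Mul(22, N))) = Add(Rational(59, 4), Mul(Rational(-11, 2), N)))
j = Rational(-1, 493) (j = Pow(Add(-638, 145), -1) = Pow(-493, -1) = Rational(-1, 493) ≈ -0.0020284)
Add(Add(j, Mul(-1, -747)), Mul(-1, Function('v')(47, 12))) = Add(Add(Rational(-1, 493), Mul(-1, -747)), Mul(-1, Add(Rational(59, 4), Mul(Rational(-11, 2), 12)))) = Add(Add(Rational(-1, 493), 747), Mul(-1, Add(Rational(59, 4), -66))) = Add(Rational(368270, 493), Mul(-1, Rational(-205, 4))) = Add(Rational(368270, 493), Rational(205, 4)) = Rational(1574145, 1972)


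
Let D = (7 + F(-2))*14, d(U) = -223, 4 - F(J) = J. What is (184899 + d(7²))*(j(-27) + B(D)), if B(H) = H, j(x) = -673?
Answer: -90675916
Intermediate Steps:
F(J) = 4 - J
D = 182 (D = (7 + (4 - 1*(-2)))*14 = (7 + (4 + 2))*14 = (7 + 6)*14 = 13*14 = 182)
(184899 + d(7²))*(j(-27) + B(D)) = (184899 - 223)*(-673 + 182) = 184676*(-491) = -90675916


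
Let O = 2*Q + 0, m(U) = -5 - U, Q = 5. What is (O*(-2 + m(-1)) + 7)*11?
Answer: -583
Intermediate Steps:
O = 10 (O = 2*5 + 0 = 10 + 0 = 10)
(O*(-2 + m(-1)) + 7)*11 = (10*(-2 + (-5 - 1*(-1))) + 7)*11 = (10*(-2 + (-5 + 1)) + 7)*11 = (10*(-2 - 4) + 7)*11 = (10*(-6) + 7)*11 = (-60 + 7)*11 = -53*11 = -583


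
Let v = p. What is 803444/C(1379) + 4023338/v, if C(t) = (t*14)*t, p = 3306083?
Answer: 4989521614412/4000807352311 ≈ 1.2471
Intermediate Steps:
v = 3306083
C(t) = 14*t**2 (C(t) = (14*t)*t = 14*t**2)
803444/C(1379) + 4023338/v = 803444/((14*1379**2)) + 4023338/3306083 = 803444/((14*1901641)) + 4023338*(1/3306083) = 803444/26622974 + 365758/300553 = 803444*(1/26622974) + 365758/300553 = 401722/13311487 + 365758/300553 = 4989521614412/4000807352311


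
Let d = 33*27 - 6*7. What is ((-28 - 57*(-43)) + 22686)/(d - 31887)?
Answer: -3587/4434 ≈ -0.80898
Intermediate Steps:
d = 849 (d = 891 - 42 = 849)
((-28 - 57*(-43)) + 22686)/(d - 31887) = ((-28 - 57*(-43)) + 22686)/(849 - 31887) = ((-28 + 2451) + 22686)/(-31038) = (2423 + 22686)*(-1/31038) = 25109*(-1/31038) = -3587/4434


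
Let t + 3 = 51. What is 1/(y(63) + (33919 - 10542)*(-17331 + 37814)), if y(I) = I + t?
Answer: 1/478831202 ≈ 2.0884e-9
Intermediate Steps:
t = 48 (t = -3 + 51 = 48)
y(I) = 48 + I (y(I) = I + 48 = 48 + I)
1/(y(63) + (33919 - 10542)*(-17331 + 37814)) = 1/((48 + 63) + (33919 - 10542)*(-17331 + 37814)) = 1/(111 + 23377*20483) = 1/(111 + 478831091) = 1/478831202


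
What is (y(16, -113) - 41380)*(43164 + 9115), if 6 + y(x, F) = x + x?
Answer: -2161945766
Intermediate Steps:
y(x, F) = -6 + 2*x (y(x, F) = -6 + (x + x) = -6 + 2*x)
(y(16, -113) - 41380)*(43164 + 9115) = ((-6 + 2*16) - 41380)*(43164 + 9115) = ((-6 + 32) - 41380)*52279 = (26 - 41380)*52279 = -41354*52279 = -2161945766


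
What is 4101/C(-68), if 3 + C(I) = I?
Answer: -4101/71 ≈ -57.761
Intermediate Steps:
C(I) = -3 + I
4101/C(-68) = 4101/(-3 - 68) = 4101/(-71) = 4101*(-1/71) = -4101/71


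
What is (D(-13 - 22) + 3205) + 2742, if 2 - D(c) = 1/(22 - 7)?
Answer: 89234/15 ≈ 5948.9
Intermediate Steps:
D(c) = 29/15 (D(c) = 2 - 1/(22 - 7) = 2 - 1/15 = 29/15)
(D(-13 - 22) + 3205) + 2742 = (29/15 + 3205) + 2742 = 48104/15 + 2742 = 89234/15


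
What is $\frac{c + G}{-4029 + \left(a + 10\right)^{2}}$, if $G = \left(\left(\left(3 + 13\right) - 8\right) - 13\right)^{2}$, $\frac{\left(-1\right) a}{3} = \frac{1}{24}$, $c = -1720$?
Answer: $\frac{21696}{50323} \approx 0.43113$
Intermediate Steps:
$a = - \frac{1}{8}$ ($a = - \frac{3}{24} = \left(-3\right) \frac{1}{24} = - \frac{1}{8} \approx -0.125$)
$G = 25$ ($G = \left(\left(16 - 8\right) - 13\right)^{2} = \left(8 - 13\right)^{2} = \left(-5\right)^{2} = 25$)
$\frac{c + G}{-4029 + \left(a + 10\right)^{2}} = \frac{-1720 + 25}{-4029 + \left(- \frac{1}{8} + 10\right)^{2}} = - \frac{1695}{-4029 + \left(\frac{79}{8}\right)^{2}} = - \frac{1695}{-4029 + \frac{6241}{64}} = - \frac{1695}{- \frac{251615}{64}} = \left(-1695\right) \left(- \frac{64}{251615}\right) = \frac{21696}{50323}$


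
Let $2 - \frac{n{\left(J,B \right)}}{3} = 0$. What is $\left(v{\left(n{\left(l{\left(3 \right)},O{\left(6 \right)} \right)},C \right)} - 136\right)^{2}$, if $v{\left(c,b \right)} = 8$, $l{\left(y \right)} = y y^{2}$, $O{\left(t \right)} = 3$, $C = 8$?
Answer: $16384$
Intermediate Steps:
$l{\left(y \right)} = y^{3}$
$n{\left(J,B \right)} = 6$ ($n{\left(J,B \right)} = 6 - 0 = 6 + 0 = 6$)
$\left(v{\left(n{\left(l{\left(3 \right)},O{\left(6 \right)} \right)},C \right)} - 136\right)^{2} = \left(8 - 136\right)^{2} = \left(-128\right)^{2} = 16384$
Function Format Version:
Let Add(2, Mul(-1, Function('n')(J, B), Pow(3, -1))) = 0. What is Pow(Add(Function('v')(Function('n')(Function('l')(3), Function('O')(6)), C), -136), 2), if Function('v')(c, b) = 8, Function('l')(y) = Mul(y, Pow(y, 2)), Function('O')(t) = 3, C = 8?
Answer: 16384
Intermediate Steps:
Function('l')(y) = Pow(y, 3)
Function('n')(J, B) = 6 (Function('n')(J, B) = Add(6, Mul(-3, 0)) = Add(6, 0) = 6)
Pow(Add(Function('v')(Function('n')(Function('l')(3), Function('O')(6)), C), -136), 2) = Pow(Add(8, -136), 2) = Pow(-128, 2) = 16384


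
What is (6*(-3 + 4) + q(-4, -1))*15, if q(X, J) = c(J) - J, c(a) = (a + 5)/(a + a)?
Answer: 75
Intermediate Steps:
c(a) = (5 + a)/(2*a) (c(a) = (5 + a)/((2*a)) = (5 + a)*(1/(2*a)) = (5 + a)/(2*a))
q(X, J) = -J + (5 + J)/(2*J) (q(X, J) = (5 + J)/(2*J) - J = -J + (5 + J)/(2*J))
(6*(-3 + 4) + q(-4, -1))*15 = (6*(-3 + 4) + (½ - 1*(-1) + (5/2)/(-1)))*15 = (6*1 + (½ + 1 + (5/2)*(-1)))*15 = (6 + (½ + 1 - 5/2))*15 = (6 - 1)*15 = 5*15 = 75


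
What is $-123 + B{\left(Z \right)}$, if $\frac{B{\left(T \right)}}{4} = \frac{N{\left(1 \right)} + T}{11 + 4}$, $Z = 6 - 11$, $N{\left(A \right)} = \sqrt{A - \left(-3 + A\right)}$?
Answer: $- \frac{373}{3} + \frac{4 \sqrt{3}}{15} \approx -123.87$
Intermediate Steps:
$N{\left(A \right)} = \sqrt{3}$
$Z = -5$
$B{\left(T \right)} = \frac{4 T}{15} + \frac{4 \sqrt{3}}{15}$ ($B{\left(T \right)} = 4 \frac{\sqrt{3} + T}{11 + 4} = 4 \frac{T + \sqrt{3}}{15} = 4 \left(T + \sqrt{3}\right) \frac{1}{15} = 4 \left(\frac{T}{15} + \frac{\sqrt{3}}{15}\right) = \frac{4 T}{15} + \frac{4 \sqrt{3}}{15}$)
$-123 + B{\left(Z \right)} = -123 + \left(\frac{4}{15} \left(-5\right) + \frac{4 \sqrt{3}}{15}\right) = -123 - \left(\frac{4}{3} - \frac{4 \sqrt{3}}{15}\right) = - \frac{373}{3} + \frac{4 \sqrt{3}}{15}$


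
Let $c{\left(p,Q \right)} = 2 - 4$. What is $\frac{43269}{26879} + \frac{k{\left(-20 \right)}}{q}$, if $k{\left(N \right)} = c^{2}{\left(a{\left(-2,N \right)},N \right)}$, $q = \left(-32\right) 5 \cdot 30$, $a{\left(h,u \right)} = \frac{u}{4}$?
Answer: $\frac{51895921}{32254800} \approx 1.6089$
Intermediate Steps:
$a{\left(h,u \right)} = \frac{u}{4}$ ($a{\left(h,u \right)} = u \frac{1}{4} = \frac{u}{4}$)
$q = -4800$ ($q = \left(-160\right) 30 = -4800$)
$c{\left(p,Q \right)} = -2$
$k{\left(N \right)} = 4$ ($k{\left(N \right)} = \left(-2\right)^{2} = 4$)
$\frac{43269}{26879} + \frac{k{\left(-20 \right)}}{q} = \frac{43269}{26879} + \frac{4}{-4800} = 43269 \cdot \frac{1}{26879} + 4 \left(- \frac{1}{4800}\right) = \frac{43269}{26879} - \frac{1}{1200} = \frac{51895921}{32254800}$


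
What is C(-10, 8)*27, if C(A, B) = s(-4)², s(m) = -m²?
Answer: 6912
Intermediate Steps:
C(A, B) = 256 (C(A, B) = (-1*(-4)²)² = (-1*16)² = (-16)² = 256)
C(-10, 8)*27 = 256*27 = 6912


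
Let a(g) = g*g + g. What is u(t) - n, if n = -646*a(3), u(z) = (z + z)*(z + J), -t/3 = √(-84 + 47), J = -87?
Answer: 7086 + 522*I*√37 ≈ 7086.0 + 3175.2*I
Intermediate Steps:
a(g) = g + g² (a(g) = g² + g = g + g²)
t = -3*I*√37 (t = -3*√(-84 + 47) = -3*I*√37 ≈ -18.248*I)
u(z) = 2*z*(-87 + z) (u(z) = (z + z)*(z - 87) = (2*z)*(-87 + z) = 2*z*(-87 + z))
n = -7752 (n = -1938*(1 + 3) = -1938*4 = -646*12 = -7752)
u(t) - n = 2*(-3*I*√37)*(-87 - 3*I*√37) - 1*(-7752) = -6*I*√37*(-87 - 3*I*√37) + 7752 = 7752 - 6*I*√37*(-87 - 3*I*√37)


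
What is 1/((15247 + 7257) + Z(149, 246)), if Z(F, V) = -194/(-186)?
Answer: 93/2092969 ≈ 4.4435e-5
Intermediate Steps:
Z(F, V) = 97/93 (Z(F, V) = -194*(-1/186) = 97/93)
1/((15247 + 7257) + Z(149, 246)) = 1/((15247 + 7257) + 97/93) = 1/(22504 + 97/93) = 1/(2092969/93) = 93/2092969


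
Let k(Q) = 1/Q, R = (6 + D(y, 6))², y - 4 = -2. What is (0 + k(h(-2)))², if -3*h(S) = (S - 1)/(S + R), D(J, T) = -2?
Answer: 196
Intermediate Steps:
y = 2 (y = 4 - 2 = 2)
R = 16 (R = (6 - 2)² = 4² = 16)
h(S) = -(-1 + S)/(3*(16 + S)) (h(S) = -(S - 1)/(3*(S + 16)) = -(-1 + S)/(3*(16 + S)))
k(Q) = 1/Q
(0 + k(h(-2)))² = (0 + 1/((1 - 1*(-2))/(3*(16 - 2))))² = (0 + 1/((⅓)*(1 + 2)/14))² = (0 + 1/((⅓)*(1/14)*3))² = (0 + 1/(1/14))² = (0 + 14)² = 14² = 196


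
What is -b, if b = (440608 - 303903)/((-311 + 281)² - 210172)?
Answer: 136705/209272 ≈ 0.65324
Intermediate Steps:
b = -136705/209272 (b = 136705/((-30)² - 210172) = 136705/(900 - 210172) = 136705/(-209272) = 136705*(-1/209272) = -136705/209272 ≈ -0.65324)
-b = -1*(-136705/209272) = 136705/209272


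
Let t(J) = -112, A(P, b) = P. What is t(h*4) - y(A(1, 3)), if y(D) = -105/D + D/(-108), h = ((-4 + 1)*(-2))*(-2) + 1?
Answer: -755/108 ≈ -6.9907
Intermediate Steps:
h = -11 (h = -3*(-2)*(-2) + 1 = 6*(-2) + 1 = -12 + 1 = -11)
y(D) = -105/D - D/108 (y(D) = -105/D + D*(-1/108) = -105/D - D/108)
t(h*4) - y(A(1, 3)) = -112 - (-105/1 - 1/108*1) = -112 - (-105*1 - 1/108) = -112 - (-105 - 1/108) = -112 - 1*(-11341/108) = -112 + 11341/108 = -755/108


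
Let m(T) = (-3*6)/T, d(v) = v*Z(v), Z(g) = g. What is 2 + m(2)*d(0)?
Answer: 2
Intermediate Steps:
d(v) = v² (d(v) = v*v = v²)
m(T) = -18/T
2 + m(2)*d(0) = 2 - 18/2*0² = 2 - 18*½*0 = 2 - 9*0 = 2 + 0 = 2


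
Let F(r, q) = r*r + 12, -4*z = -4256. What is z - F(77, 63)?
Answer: -4877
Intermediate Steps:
z = 1064 (z = -¼*(-4256) = 1064)
F(r, q) = 12 + r² (F(r, q) = r² + 12 = 12 + r²)
z - F(77, 63) = 1064 - (12 + 77²) = 1064 - (12 + 5929) = 1064 - 1*5941 = 1064 - 5941 = -4877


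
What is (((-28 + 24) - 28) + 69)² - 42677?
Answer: -41308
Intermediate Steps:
(((-28 + 24) - 28) + 69)² - 42677 = ((-4 - 28) + 69)² - 42677 = (-32 + 69)² - 42677 = 37² - 42677 = 1369 - 42677 = -41308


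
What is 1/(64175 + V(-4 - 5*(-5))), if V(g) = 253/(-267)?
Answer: 267/17134472 ≈ 1.5583e-5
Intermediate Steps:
V(g) = -253/267 (V(g) = 253*(-1/267) = -253/267)
1/(64175 + V(-4 - 5*(-5))) = 1/(64175 - 253/267) = 1/(17134472/267) = 267/17134472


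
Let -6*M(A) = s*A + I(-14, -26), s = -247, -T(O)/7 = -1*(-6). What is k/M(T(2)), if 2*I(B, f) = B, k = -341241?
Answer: 2047446/10367 ≈ 197.50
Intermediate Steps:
I(B, f) = B/2
T(O) = -42 (T(O) = -(-7)*(-6) = -7*6 = -42)
M(A) = 7/6 + 247*A/6 (M(A) = -(-247*A + (1/2)*(-14))/6 = -(-247*A - 7)/6 = -(-7 - 247*A)/6 = 7/6 + 247*A/6)
k/M(T(2)) = -341241/(7/6 + (247/6)*(-42)) = -341241/(7/6 - 1729) = -341241/(-10367/6) = -341241*(-6/10367) = 2047446/10367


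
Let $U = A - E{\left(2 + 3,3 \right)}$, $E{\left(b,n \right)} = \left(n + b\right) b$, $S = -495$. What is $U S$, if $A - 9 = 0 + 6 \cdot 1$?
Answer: $12375$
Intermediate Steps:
$A = 15$ ($A = 9 + \left(0 + 6 \cdot 1\right) = 9 + \left(0 + 6\right) = 9 + 6 = 15$)
$E{\left(b,n \right)} = b \left(b + n\right)$ ($E{\left(b,n \right)} = \left(b + n\right) b = b \left(b + n\right)$)
$U = -25$ ($U = 15 - \left(2 + 3\right) \left(\left(2 + 3\right) + 3\right) = 15 - 5 \left(5 + 3\right) = 15 - 5 \cdot 8 = 15 - 40 = -25$)
$U S = \left(-25\right) \left(-495\right) = 12375$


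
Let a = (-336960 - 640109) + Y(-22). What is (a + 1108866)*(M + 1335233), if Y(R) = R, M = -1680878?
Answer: -45547369875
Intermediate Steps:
a = -977091 (a = (-336960 - 640109) - 22 = -977069 - 22 = -977091)
(a + 1108866)*(M + 1335233) = (-977091 + 1108866)*(-1680878 + 1335233) = 131775*(-345645) = -45547369875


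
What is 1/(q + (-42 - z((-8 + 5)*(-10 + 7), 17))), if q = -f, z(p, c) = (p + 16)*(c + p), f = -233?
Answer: -1/459 ≈ -0.0021787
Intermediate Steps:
z(p, c) = (16 + p)*(c + p)
q = 233 (q = -1*(-233) = 233)
1/(q + (-42 - z((-8 + 5)*(-10 + 7), 17))) = 1/(233 + (-42 - (((-8 + 5)*(-10 + 7))² + 16*17 + 16*((-8 + 5)*(-10 + 7)) + 17*((-8 + 5)*(-10 + 7))))) = 1/(233 + (-42 - ((-3*(-3))² + 272 + 16*(-3*(-3)) + 17*(-3*(-3))))) = 1/(233 + (-42 - (9² + 272 + 16*9 + 17*9))) = 1/(233 + (-42 - (81 + 272 + 144 + 153))) = 1/(233 + (-42 - 1*650)) = 1/(233 + (-42 - 650)) = 1/(233 - 692) = 1/(-459) = -1/459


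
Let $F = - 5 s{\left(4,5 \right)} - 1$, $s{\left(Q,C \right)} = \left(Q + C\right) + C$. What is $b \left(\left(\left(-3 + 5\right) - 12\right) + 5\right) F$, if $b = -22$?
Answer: $-7810$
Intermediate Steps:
$s{\left(Q,C \right)} = Q + 2 C$ ($s{\left(Q,C \right)} = \left(C + Q\right) + C = Q + 2 C$)
$F = -71$ ($F = - 5 \left(4 + 2 \cdot 5\right) - 1 = - 5 \left(4 + 10\right) - 1 = \left(-5\right) 14 - 1 = -70 - 1 = -71$)
$b \left(\left(\left(-3 + 5\right) - 12\right) + 5\right) F = - 22 \left(\left(\left(-3 + 5\right) - 12\right) + 5\right) \left(-71\right) = - 22 \left(\left(2 - 12\right) + 5\right) \left(-71\right) = - 22 \left(-10 + 5\right) \left(-71\right) = - 22 \left(\left(-5\right) \left(-71\right)\right) = \left(-22\right) 355 = -7810$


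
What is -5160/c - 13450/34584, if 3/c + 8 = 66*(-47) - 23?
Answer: 93182431195/17292 ≈ 5.3888e+6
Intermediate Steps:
c = -3/3133 (c = 3/(-8 + (66*(-47) - 23)) = 3/(-8 + (-3102 - 23)) = 3/(-8 - 3125) = 3/(-3133) = 3*(-1/3133) = -3/3133 ≈ -0.00095755)
-5160/c - 13450/34584 = -5160/(-3/3133) - 13450/34584 = -5160*(-3133/3) - 13450*1/34584 = 5388760 - 6725/17292 = 93182431195/17292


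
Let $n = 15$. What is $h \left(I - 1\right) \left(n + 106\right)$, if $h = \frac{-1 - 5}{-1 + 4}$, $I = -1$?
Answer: $484$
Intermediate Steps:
$h = -2$ ($h = - \frac{6}{3} = \left(-6\right) \frac{1}{3} = -2$)
$h \left(I - 1\right) \left(n + 106\right) = - 2 \left(-1 - 1\right) \left(15 + 106\right) = \left(-2\right) \left(-2\right) 121 = 4 \cdot 121 = 484$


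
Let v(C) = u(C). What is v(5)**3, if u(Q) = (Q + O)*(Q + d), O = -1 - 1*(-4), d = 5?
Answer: 512000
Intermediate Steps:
O = 3 (O = -1 + 4 = 3)
u(Q) = (3 + Q)*(5 + Q) (u(Q) = (Q + 3)*(Q + 5) = (3 + Q)*(5 + Q))
v(C) = 15 + C**2 + 8*C
v(5)**3 = (15 + 5**2 + 8*5)**3 = (15 + 25 + 40)**3 = 80**3 = 512000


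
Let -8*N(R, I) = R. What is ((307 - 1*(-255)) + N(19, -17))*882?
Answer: 1974357/4 ≈ 4.9359e+5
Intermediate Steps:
N(R, I) = -R/8
((307 - 1*(-255)) + N(19, -17))*882 = ((307 - 1*(-255)) - ⅛*19)*882 = ((307 + 255) - 19/8)*882 = (562 - 19/8)*882 = (4477/8)*882 = 1974357/4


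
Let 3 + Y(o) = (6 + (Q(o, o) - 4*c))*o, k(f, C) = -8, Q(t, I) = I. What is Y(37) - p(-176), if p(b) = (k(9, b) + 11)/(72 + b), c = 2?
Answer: 134371/104 ≈ 1292.0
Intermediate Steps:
p(b) = 3/(72 + b) (p(b) = (-8 + 11)/(72 + b) = 3/(72 + b))
Y(o) = -3 + o*(-2 + o) (Y(o) = -3 + (6 + (o - 4*2))*o = -3 + (6 + (o - 8))*o = -3 + (6 + (-8 + o))*o = -3 + (-2 + o)*o = -3 + o*(-2 + o))
Y(37) - p(-176) = (-3 + 37**2 - 2*37) - 3/(72 - 176) = (-3 + 1369 - 74) - 3/(-104) = 1292 - 3*(-1)/104 = 1292 - 1*(-3/104) = 1292 + 3/104 = 134371/104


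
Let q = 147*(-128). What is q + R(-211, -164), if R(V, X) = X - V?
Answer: -18769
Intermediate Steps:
q = -18816
q + R(-211, -164) = -18816 + (-164 - 1*(-211)) = -18816 + (-164 + 211) = -18816 + 47 = -18769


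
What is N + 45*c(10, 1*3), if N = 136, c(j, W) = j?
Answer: 586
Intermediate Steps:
N + 45*c(10, 1*3) = 136 + 45*10 = 136 + 450 = 586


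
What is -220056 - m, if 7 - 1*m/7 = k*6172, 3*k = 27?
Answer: 168731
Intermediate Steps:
k = 9 (k = (1/3)*27 = 9)
m = -388787 (m = 49 - 63*6172 = 49 - 7*55548 = 49 - 388836 = -388787)
-220056 - m = -220056 - 1*(-388787) = -220056 + 388787 = 168731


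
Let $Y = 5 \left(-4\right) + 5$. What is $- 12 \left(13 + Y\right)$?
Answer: $24$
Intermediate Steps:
$Y = -15$ ($Y = -20 + 5 = -15$)
$- 12 \left(13 + Y\right) = - 12 \left(13 - 15\right) = \left(-12\right) \left(-2\right) = 24$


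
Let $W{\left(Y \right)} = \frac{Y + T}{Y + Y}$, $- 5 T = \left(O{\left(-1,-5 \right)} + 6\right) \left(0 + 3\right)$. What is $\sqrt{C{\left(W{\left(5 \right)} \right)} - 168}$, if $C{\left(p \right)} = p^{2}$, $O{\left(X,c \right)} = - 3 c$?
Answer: $\frac{i \sqrt{104639}}{25} \approx 12.939 i$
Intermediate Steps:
$T = - \frac{63}{5}$ ($T = - \frac{\left(\left(-3\right) \left(-5\right) + 6\right) \left(0 + 3\right)}{5} = - \frac{\left(15 + 6\right) 3}{5} = - \frac{21 \cdot 3}{5} = \left(- \frac{1}{5}\right) 63 = - \frac{63}{5} \approx -12.6$)
$W{\left(Y \right)} = \frac{- \frac{63}{5} + Y}{2 Y}$ ($W{\left(Y \right)} = \frac{Y - \frac{63}{5}}{Y + Y} = \frac{- \frac{63}{5} + Y}{2 Y}$)
$\sqrt{C{\left(W{\left(5 \right)} \right)} - 168} = \sqrt{\left(\frac{-63 + 5 \cdot 5}{10 \cdot 5}\right)^{2} - 168} = \sqrt{\left(\frac{1}{10} \cdot \frac{1}{5} \left(-63 + 25\right)\right)^{2} - 168} = \sqrt{\left(\frac{1}{10} \cdot \frac{1}{5} \left(-38\right)\right)^{2} - 168} = \sqrt{\left(- \frac{19}{25}\right)^{2} - 168} = \sqrt{\frac{361}{625} - 168} = \sqrt{- \frac{104639}{625}} = \frac{i \sqrt{104639}}{25}$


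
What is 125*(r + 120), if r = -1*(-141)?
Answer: 32625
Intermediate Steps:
r = 141
125*(r + 120) = 125*(141 + 120) = 125*261 = 32625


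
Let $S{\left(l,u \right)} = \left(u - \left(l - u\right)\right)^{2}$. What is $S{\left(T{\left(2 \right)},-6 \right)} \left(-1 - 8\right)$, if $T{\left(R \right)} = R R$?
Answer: $-2304$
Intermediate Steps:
$T{\left(R \right)} = R^{2}$
$S{\left(l,u \right)} = \left(- l + 2 u\right)^{2}$
$S{\left(T{\left(2 \right)},-6 \right)} \left(-1 - 8\right) = \left(2^{2} - -12\right)^{2} \left(-1 - 8\right) = \left(4 + 12\right)^{2} \left(-9\right) = 16^{2} \left(-9\right) = 256 \left(-9\right) = -2304$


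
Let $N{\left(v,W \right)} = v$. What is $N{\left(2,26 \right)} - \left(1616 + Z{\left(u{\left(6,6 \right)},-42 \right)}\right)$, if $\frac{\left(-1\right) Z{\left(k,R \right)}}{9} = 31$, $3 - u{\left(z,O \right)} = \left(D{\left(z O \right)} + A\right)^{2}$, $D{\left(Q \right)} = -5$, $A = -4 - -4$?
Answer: $-1335$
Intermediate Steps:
$A = 0$ ($A = -4 + 4 = 0$)
$u{\left(z,O \right)} = -22$ ($u{\left(z,O \right)} = 3 - \left(-5 + 0\right)^{2} = 3 - \left(-5\right)^{2} = 3 - 25 = -22$)
$Z{\left(k,R \right)} = -279$ ($Z{\left(k,R \right)} = \left(-9\right) 31 = -279$)
$N{\left(2,26 \right)} - \left(1616 + Z{\left(u{\left(6,6 \right)},-42 \right)}\right) = 2 - \left(1616 - 279\right) = 2 - 1337 = -1335$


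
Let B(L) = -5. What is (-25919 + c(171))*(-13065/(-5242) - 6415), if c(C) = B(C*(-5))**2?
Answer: 435205183655/2621 ≈ 1.6605e+8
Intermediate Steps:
c(C) = 25 (c(C) = (-5)**2 = 25)
(-25919 + c(171))*(-13065/(-5242) - 6415) = (-25919 + 25)*(-13065/(-5242) - 6415) = -25894*(-13065*(-1/5242) - 6415) = -25894*(13065/5242 - 6415) = -25894*(-33614365/5242) = 435205183655/2621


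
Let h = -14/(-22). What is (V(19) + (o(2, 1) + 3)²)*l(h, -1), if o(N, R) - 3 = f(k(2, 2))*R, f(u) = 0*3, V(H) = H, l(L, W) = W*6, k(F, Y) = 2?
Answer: -330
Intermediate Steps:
h = 7/11 (h = -14*(-1/22) = 7/11 ≈ 0.63636)
l(L, W) = 6*W
f(u) = 0
o(N, R) = 3 (o(N, R) = 3 + 0*R = 3 + 0 = 3)
(V(19) + (o(2, 1) + 3)²)*l(h, -1) = (19 + (3 + 3)²)*(6*(-1)) = (19 + 6²)*(-6) = (19 + 36)*(-6) = 55*(-6) = -330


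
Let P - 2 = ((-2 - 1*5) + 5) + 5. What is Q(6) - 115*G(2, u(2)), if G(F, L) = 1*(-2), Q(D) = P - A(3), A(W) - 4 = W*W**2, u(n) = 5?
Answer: 204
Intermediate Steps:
P = 5 (P = 2 + (((-2 - 1*5) + 5) + 5) = 2 + (((-2 - 5) + 5) + 5) = 2 + ((-7 + 5) + 5) = 2 + (-2 + 5) = 2 + 3 = 5)
A(W) = 4 + W**3 (A(W) = 4 + W*W**2 = 4 + W**3)
Q(D) = -26 (Q(D) = 5 - (4 + 3**3) = 5 - (4 + 27) = 5 - 1*31 = 5 - 31 = -26)
G(F, L) = -2
Q(6) - 115*G(2, u(2)) = -26 - 115*(-2) = -26 + 230 = 204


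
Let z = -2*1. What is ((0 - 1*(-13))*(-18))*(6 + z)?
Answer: -936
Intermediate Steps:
z = -2
((0 - 1*(-13))*(-18))*(6 + z) = ((0 - 1*(-13))*(-18))*(6 - 2) = ((0 + 13)*(-18))*4 = (13*(-18))*4 = -234*4 = -936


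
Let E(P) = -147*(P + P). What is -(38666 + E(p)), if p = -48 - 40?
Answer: -64538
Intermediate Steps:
p = -88
E(P) = -294*P
-(38666 + E(p)) = -(38666 - 294*(-88)) = -(38666 + 25872) = -1*64538 = -64538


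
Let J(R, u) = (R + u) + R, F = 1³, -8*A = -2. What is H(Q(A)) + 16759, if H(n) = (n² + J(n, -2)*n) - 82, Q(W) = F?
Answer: 16678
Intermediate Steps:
A = ¼ (A = -⅛*(-2) = ¼ ≈ 0.25000)
F = 1
J(R, u) = u + 2*R
Q(W) = 1
H(n) = -82 + n² + n*(-2 + 2*n) (H(n) = (n² + (-2 + 2*n)*n) - 82 = (n² + n*(-2 + 2*n)) - 82 = -82 + n² + n*(-2 + 2*n))
H(Q(A)) + 16759 = (-82 - 2*1 + 3*1²) + 16759 = (-82 - 2 + 3*1) + 16759 = (-82 - 2 + 3) + 16759 = -81 + 16759 = 16678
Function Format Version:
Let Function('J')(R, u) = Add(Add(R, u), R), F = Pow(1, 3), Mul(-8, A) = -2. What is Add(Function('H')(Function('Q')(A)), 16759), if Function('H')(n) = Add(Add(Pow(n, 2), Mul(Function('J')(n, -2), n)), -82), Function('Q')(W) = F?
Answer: 16678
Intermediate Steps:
A = Rational(1, 4) (A = Mul(Rational(-1, 8), -2) = Rational(1, 4) ≈ 0.25000)
F = 1
Function('J')(R, u) = Add(u, Mul(2, R))
Function('Q')(W) = 1
Function('H')(n) = Add(-82, Pow(n, 2), Mul(n, Add(-2, Mul(2, n)))) (Function('H')(n) = Add(Add(Pow(n, 2), Mul(Add(-2, Mul(2, n)), n)), -82) = Add(Add(Pow(n, 2), Mul(n, Add(-2, Mul(2, n)))), -82) = Add(-82, Pow(n, 2), Mul(n, Add(-2, Mul(2, n)))))
Add(Function('H')(Function('Q')(A)), 16759) = Add(Add(-82, Mul(-2, 1), Mul(3, Pow(1, 2))), 16759) = Add(Add(-82, -2, Mul(3, 1)), 16759) = Add(Add(-82, -2, 3), 16759) = Add(-81, 16759) = 16678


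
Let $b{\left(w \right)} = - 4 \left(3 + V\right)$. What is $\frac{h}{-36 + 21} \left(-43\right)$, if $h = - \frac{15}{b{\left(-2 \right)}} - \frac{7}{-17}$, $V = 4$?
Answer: $\frac{19393}{7140} \approx 2.7161$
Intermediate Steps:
$b{\left(w \right)} = -28$ ($b{\left(w \right)} = - 4 \left(3 + 4\right) = \left(-4\right) 7 = -28$)
$h = \frac{451}{476}$ ($h = - \frac{15}{-28} - \frac{7}{-17} = \left(-15\right) \left(- \frac{1}{28}\right) - - \frac{7}{17} = \frac{15}{28} + \frac{7}{17} = \frac{451}{476} \approx 0.94748$)
$\frac{h}{-36 + 21} \left(-43\right) = \frac{1}{-36 + 21} \cdot \frac{451}{476} \left(-43\right) = \frac{1}{-15} \cdot \frac{451}{476} \left(-43\right) = \left(- \frac{1}{15}\right) \frac{451}{476} \left(-43\right) = \left(- \frac{451}{7140}\right) \left(-43\right) = \frac{19393}{7140}$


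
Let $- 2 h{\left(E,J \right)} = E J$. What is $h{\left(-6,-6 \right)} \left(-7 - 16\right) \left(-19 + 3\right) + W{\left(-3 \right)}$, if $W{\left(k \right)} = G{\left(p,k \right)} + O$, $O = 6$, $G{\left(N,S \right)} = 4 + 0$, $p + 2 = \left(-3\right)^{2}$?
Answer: $-6614$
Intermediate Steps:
$p = 7$ ($p = -2 + \left(-3\right)^{2} = -2 + 9 = 7$)
$G{\left(N,S \right)} = 4$
$h{\left(E,J \right)} = - \frac{E J}{2}$
$W{\left(k \right)} = 10$ ($W{\left(k \right)} = 4 + 6 = 10$)
$h{\left(-6,-6 \right)} \left(-7 - 16\right) \left(-19 + 3\right) + W{\left(-3 \right)} = \left(- \frac{1}{2}\right) \left(-6\right) \left(-6\right) \left(-7 - 16\right) \left(-19 + 3\right) + 10 = - 18 \left(\left(-23\right) \left(-16\right)\right) + 10 = \left(-18\right) 368 + 10 = -6624 + 10 = -6614$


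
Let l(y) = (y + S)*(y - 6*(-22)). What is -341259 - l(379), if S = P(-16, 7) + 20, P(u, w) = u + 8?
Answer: -541060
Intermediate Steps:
P(u, w) = 8 + u
S = 12 (S = (8 - 16) + 20 = -8 + 20 = 12)
l(y) = (12 + y)*(132 + y) (l(y) = (y + 12)*(y - 6*(-22)) = (12 + y)*(y + 132) = (12 + y)*(132 + y))
-341259 - l(379) = -341259 - (1584 + 379² + 144*379) = -341259 - (1584 + 143641 + 54576) = -341259 - 1*199801 = -341259 - 199801 = -541060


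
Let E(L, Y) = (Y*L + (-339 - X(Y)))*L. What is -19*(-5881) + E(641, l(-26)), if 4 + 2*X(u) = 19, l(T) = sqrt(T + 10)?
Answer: -220735/2 + 1643524*I ≈ -1.1037e+5 + 1.6435e+6*I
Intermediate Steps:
l(T) = sqrt(10 + T)
X(u) = 15/2 (X(u) = -2 + (1/2)*19 = -2 + 19/2 = 15/2)
E(L, Y) = L*(-693/2 + L*Y) (E(L, Y) = (Y*L + (-339 - 1*15/2))*L = (L*Y + (-339 - 15/2))*L = (L*Y - 693/2)*L = (-693/2 + L*Y)*L = L*(-693/2 + L*Y))
-19*(-5881) + E(641, l(-26)) = -19*(-5881) + (1/2)*641*(-693 + 2*641*sqrt(10 - 26)) = 111739 + (1/2)*641*(-693 + 2*641*sqrt(-16)) = 111739 + (1/2)*641*(-693 + 2*641*(4*I)) = 111739 + (1/2)*641*(-693 + 5128*I) = 111739 + (-444213/2 + 1643524*I) = -220735/2 + 1643524*I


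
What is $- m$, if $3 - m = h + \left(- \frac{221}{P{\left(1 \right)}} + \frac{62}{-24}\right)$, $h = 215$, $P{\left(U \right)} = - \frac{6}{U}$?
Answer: $\frac{985}{4} \approx 246.25$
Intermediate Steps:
$m = - \frac{985}{4}$ ($m = 3 - \left(215 + \left(- \frac{221}{\left(-6\right) 1^{-1}} + \frac{62}{-24}\right)\right) = 3 - \left(215 - \left(\frac{31}{12} + \frac{221}{\left(-6\right) 1}\right)\right) = 3 - \left(215 - \left(\frac{31}{12} + \frac{221}{-6}\right)\right) = 3 - \left(215 - - \frac{137}{4}\right) = 3 - \left(215 + \left(\frac{221}{6} - \frac{31}{12}\right)\right) = 3 - \left(215 + \frac{137}{4}\right) = 3 - \frac{997}{4} = - \frac{985}{4} \approx -246.25$)
$- m = \left(-1\right) \left(- \frac{985}{4}\right) = \frac{985}{4}$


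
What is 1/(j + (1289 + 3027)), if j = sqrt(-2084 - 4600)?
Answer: 1079/4658635 - I*sqrt(1671)/9317270 ≈ 0.00023161 - 4.3873e-6*I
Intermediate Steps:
j = 2*I*sqrt(1671) (j = sqrt(-6684) = 2*I*sqrt(1671) ≈ 81.756*I)
1/(j + (1289 + 3027)) = 1/(2*I*sqrt(1671) + (1289 + 3027)) = 1/(2*I*sqrt(1671) + 4316) = 1/(4316 + 2*I*sqrt(1671))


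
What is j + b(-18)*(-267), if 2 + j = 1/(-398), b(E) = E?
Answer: 1911991/398 ≈ 4804.0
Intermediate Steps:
j = -797/398 (j = -2 + 1/(-398) = -2 - 1/398 = -797/398 ≈ -2.0025)
j + b(-18)*(-267) = -797/398 - 18*(-267) = -797/398 + 4806 = 1911991/398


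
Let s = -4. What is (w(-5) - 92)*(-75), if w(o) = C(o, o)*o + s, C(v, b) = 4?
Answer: 8700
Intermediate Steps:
w(o) = -4 + 4*o (w(o) = 4*o - 4 = -4 + 4*o)
(w(-5) - 92)*(-75) = ((-4 + 4*(-5)) - 92)*(-75) = ((-4 - 20) - 92)*(-75) = (-24 - 92)*(-75) = -116*(-75) = 8700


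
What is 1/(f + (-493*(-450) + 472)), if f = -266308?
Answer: -1/43986 ≈ -2.2735e-5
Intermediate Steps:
1/(f + (-493*(-450) + 472)) = 1/(-266308 + (-493*(-450) + 472)) = 1/(-266308 + (221850 + 472)) = 1/(-266308 + 222322) = 1/(-43986) = -1/43986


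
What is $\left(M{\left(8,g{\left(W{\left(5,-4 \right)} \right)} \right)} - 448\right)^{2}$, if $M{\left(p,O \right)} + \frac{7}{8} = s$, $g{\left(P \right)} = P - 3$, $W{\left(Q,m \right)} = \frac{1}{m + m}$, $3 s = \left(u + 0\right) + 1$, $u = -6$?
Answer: $\frac{116920969}{576} \approx 2.0299 \cdot 10^{5}$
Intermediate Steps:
$s = - \frac{5}{3}$ ($s = \frac{\left(-6 + 0\right) + 1}{3} = \frac{-6 + 1}{3} = \frac{1}{3} \left(-5\right) = - \frac{5}{3} \approx -1.6667$)
$W{\left(Q,m \right)} = \frac{1}{2 m}$
$g{\left(P \right)} = -3 + P$
$M{\left(p,O \right)} = - \frac{61}{24}$ ($M{\left(p,O \right)} = - \frac{7}{8} - \frac{5}{3} = - \frac{61}{24}$)
$\left(M{\left(8,g{\left(W{\left(5,-4 \right)} \right)} \right)} - 448\right)^{2} = \left(- \frac{61}{24} - 448\right)^{2} = \left(- \frac{10813}{24}\right)^{2} = \frac{116920969}{576}$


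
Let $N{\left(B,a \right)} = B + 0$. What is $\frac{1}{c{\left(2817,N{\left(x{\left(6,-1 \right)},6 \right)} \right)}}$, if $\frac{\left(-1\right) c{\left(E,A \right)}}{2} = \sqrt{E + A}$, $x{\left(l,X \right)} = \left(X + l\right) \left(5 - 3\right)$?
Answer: $- \frac{\sqrt{2827}}{5654} \approx -0.0094039$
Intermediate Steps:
$x{\left(l,X \right)} = 2 X + 2 l$ ($x{\left(l,X \right)} = \left(X + l\right) 2 = 2 X + 2 l$)
$N{\left(B,a \right)} = B$
$c{\left(E,A \right)} = - 2 \sqrt{A + E}$ ($c{\left(E,A \right)} = - 2 \sqrt{E + A} = - 2 \sqrt{A + E}$)
$\frac{1}{c{\left(2817,N{\left(x{\left(6,-1 \right)},6 \right)} \right)}} = \frac{1}{\left(-2\right) \sqrt{\left(2 \left(-1\right) + 2 \cdot 6\right) + 2817}} = \frac{1}{\left(-2\right) \sqrt{\left(-2 + 12\right) + 2817}} = \frac{1}{\left(-2\right) \sqrt{10 + 2817}} = \frac{1}{\left(-2\right) \sqrt{2827}} = - \frac{\sqrt{2827}}{5654}$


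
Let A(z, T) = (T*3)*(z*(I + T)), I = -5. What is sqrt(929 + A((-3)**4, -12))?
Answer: sqrt(50501) ≈ 224.72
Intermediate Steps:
A(z, T) = 3*T*z*(-5 + T) (A(z, T) = (T*3)*(z*(-5 + T)) = (3*T)*(z*(-5 + T)) = 3*T*z*(-5 + T))
sqrt(929 + A((-3)**4, -12)) = sqrt(929 + 3*(-12)*(-3)**4*(-5 - 12)) = sqrt(929 + 3*(-12)*81*(-17)) = sqrt(929 + 49572) = sqrt(50501)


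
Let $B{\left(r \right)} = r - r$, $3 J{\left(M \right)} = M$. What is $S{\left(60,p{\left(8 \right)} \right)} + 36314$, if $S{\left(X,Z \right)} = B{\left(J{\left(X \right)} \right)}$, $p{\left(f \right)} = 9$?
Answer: $36314$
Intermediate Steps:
$J{\left(M \right)} = \frac{M}{3}$
$B{\left(r \right)} = 0$
$S{\left(X,Z \right)} = 0$
$S{\left(60,p{\left(8 \right)} \right)} + 36314 = 0 + 36314 = 36314$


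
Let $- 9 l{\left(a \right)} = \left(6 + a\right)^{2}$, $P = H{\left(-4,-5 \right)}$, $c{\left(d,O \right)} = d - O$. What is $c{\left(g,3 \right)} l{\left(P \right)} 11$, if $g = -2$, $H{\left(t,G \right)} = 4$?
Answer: $\frac{5500}{9} \approx 611.11$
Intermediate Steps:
$P = 4$
$l{\left(a \right)} = - \frac{\left(6 + a\right)^{2}}{9}$
$c{\left(g,3 \right)} l{\left(P \right)} 11 = \left(-2 - 3\right) \left(- \frac{\left(6 + 4\right)^{2}}{9}\right) 11 = \left(-2 - 3\right) \left(- \frac{10^{2}}{9}\right) 11 = - 5 \left(\left(- \frac{1}{9}\right) 100\right) 11 = \left(-5\right) \left(- \frac{100}{9}\right) 11 = \frac{500}{9} \cdot 11 = \frac{5500}{9}$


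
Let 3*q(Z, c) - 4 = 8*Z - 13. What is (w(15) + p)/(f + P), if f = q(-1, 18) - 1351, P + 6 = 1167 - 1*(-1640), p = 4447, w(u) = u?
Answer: 13386/4333 ≈ 3.0893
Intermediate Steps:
P = 2801 (P = -6 + (1167 - 1*(-1640)) = -6 + (1167 + 1640) = -6 + 2807 = 2801)
q(Z, c) = -3 + 8*Z/3 (q(Z, c) = 4/3 + (8*Z - 13)/3 = 4/3 + (-13 + 8*Z)/3 = 4/3 + (-13/3 + 8*Z/3) = -3 + 8*Z/3)
f = -4070/3 (f = (-3 + (8/3)*(-1)) - 1351 = (-3 - 8/3) - 1351 = -17/3 - 1351 = -4070/3 ≈ -1356.7)
(w(15) + p)/(f + P) = (15 + 4447)/(-4070/3 + 2801) = 4462/(4333/3) = 4462*(3/4333) = 13386/4333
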